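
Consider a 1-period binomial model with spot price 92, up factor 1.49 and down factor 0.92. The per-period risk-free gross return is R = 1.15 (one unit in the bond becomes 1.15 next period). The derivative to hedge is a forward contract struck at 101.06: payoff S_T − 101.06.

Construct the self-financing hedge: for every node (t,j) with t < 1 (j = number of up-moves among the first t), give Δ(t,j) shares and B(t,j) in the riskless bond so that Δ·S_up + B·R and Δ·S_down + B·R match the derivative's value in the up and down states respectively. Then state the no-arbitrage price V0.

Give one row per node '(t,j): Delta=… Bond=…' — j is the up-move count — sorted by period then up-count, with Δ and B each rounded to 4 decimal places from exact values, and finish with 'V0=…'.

No-arbitrage ⇒ martingale measure with p* = (R−d)/(u−d) = 0.4035.
Payoff layer (t=1): V(1,0)=-16.4200, V(1,1)=36.0200
  t=0,j=0: stock 92.0000 → up 137.0800 (V=36.0200), down 84.6400 (V=-16.4200). Price 4.1217; hedge Δ=1.0000, bond B=-87.8783.
Each (Δ,B) replicates both successor values, so the strategy is self-financing and V0 is arbitrage-free.

(0,0): Delta=1.0000 Bond=-87.8783
V0=4.1217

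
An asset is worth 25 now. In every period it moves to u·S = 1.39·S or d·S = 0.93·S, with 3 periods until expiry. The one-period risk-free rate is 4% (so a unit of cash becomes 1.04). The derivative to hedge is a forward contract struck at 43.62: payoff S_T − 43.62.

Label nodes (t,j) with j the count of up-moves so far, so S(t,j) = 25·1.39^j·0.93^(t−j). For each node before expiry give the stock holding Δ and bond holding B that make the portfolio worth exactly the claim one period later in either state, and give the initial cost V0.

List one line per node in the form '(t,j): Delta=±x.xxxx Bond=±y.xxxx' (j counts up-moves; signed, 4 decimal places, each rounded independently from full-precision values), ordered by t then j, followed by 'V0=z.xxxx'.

Under the risk-neutral measure, an up-move has probability p* = (R−d)/(u−d) = 0.2391 and values discount at R = 1.04.
Payoff layer (t=3): V(3,0)=-23.5111, V(3,1)=-13.5647, V(3,2)=1.3013, V(3,3)=23.5205
Node (2,0) S=21.6225: V=(p*·-13.5647+(1−p*)·-23.5111)/1.04=-20.3198; Δ=(-13.5647−-23.5111)/(30.0553−20.1089)=1.0000; B=V−Δ·S=-41.9423
Node (2,1) S=32.3175: V=(p*·1.3013+(1−p*)·-13.5647)/1.04=-9.6248; Δ=(1.3013−-13.5647)/(44.9213−30.0553)=1.0000; B=V−Δ·S=-41.9423
Node (2,2) S=48.3025: V=(p*·23.5205+(1−p*)·1.3013)/1.04=6.3602; Δ=(23.5205−1.3013)/(67.1405−44.9213)=1.0000; B=V−Δ·S=-41.9423
Node (1,0) S=23.2500: V=(p*·-9.6248+(1−p*)·-20.3198)/1.04=-17.0791; Δ=(-9.6248−-20.3198)/(32.3175−21.6225)=1.0000; B=V−Δ·S=-40.3291
Node (1,1) S=34.7500: V=(p*·6.3602+(1−p*)·-9.6248)/1.04=-5.5791; Δ=(6.3602−-9.6248)/(48.3025−32.3175)=1.0000; B=V−Δ·S=-40.3291
Node (0,0) S=25.0000: V=(p*·-5.5791+(1−p*)·-17.0791)/1.04=-13.7780; Δ=(-5.5791−-17.0791)/(34.7500−23.2500)=1.0000; B=V−Δ·S=-38.7780
Each (Δ,B) replicates both successor values, so the strategy is self-financing and V0 is arbitrage-free.

(0,0): Delta=1.0000 Bond=-38.7780
(1,0): Delta=1.0000 Bond=-40.3291
(1,1): Delta=1.0000 Bond=-40.3291
(2,0): Delta=1.0000 Bond=-41.9423
(2,1): Delta=1.0000 Bond=-41.9423
(2,2): Delta=1.0000 Bond=-41.9423
V0=-13.7780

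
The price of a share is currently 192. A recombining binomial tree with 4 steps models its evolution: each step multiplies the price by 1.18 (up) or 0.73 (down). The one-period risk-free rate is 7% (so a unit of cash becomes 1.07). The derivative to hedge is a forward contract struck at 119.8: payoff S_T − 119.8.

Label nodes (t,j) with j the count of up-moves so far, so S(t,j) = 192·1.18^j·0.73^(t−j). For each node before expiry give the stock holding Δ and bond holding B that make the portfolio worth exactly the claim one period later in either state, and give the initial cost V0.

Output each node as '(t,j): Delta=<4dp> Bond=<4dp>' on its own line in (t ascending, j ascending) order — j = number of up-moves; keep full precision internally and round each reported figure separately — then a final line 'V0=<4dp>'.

(0,0): Delta=1.0000 Bond=-91.3948
(1,0): Delta=1.0000 Bond=-97.7925
(1,1): Delta=1.0000 Bond=-97.7925
(2,0): Delta=1.0000 Bond=-104.6380
(2,1): Delta=1.0000 Bond=-104.6380
(2,2): Delta=1.0000 Bond=-104.6380
(3,0): Delta=1.0000 Bond=-111.9626
(3,1): Delta=1.0000 Bond=-111.9626
(3,2): Delta=1.0000 Bond=-111.9626
(3,3): Delta=1.0000 Bond=-111.9626
V0=100.6052

The replicating-portfolio and risk-neutral prices coincide; use p* = (1.07−0.73)/(1.18−0.73) = 0.7556 for the latter.
At expiry t=4: V(4,0)=-65.2754, V(4,1)=-31.6643, V(4,2)=22.6659, V(4,3)=110.4874, V(4,4)=252.4453
(3,0): S=74.6913. Δ = (V_up−V_dn)/(S_up−S_dn) = (-31.6643−-65.2754)/(88.1357−54.5246) = 1.0000. V = [p*·-31.6643 + (1−p*)·-65.2754]/1.07 = -37.2714. B = V − Δ·S = -111.9626.
(3,1): S=120.7338. Δ = (V_up−V_dn)/(S_up−S_dn) = (22.6659−-31.6643)/(142.4659−88.1357) = 1.0000. V = [p*·22.6659 + (1−p*)·-31.6643]/1.07 = 8.7712. B = V − Δ·S = -111.9626.
(3,2): S=195.1588. Δ = (V_up−V_dn)/(S_up−S_dn) = (110.4874−22.6659)/(230.2874−142.4659) = 1.0000. V = [p*·110.4874 + (1−p*)·22.6659]/1.07 = 83.1962. B = V − Δ·S = -111.9626.
(3,3): S=315.4621. Δ = (V_up−V_dn)/(S_up−S_dn) = (252.4453−110.4874)/(372.2453−230.2874) = 1.0000. V = [p*·252.4453 + (1−p*)·110.4874]/1.07 = 203.4995. B = V − Δ·S = -111.9626.
(2,0): S=102.3168. Δ = (V_up−V_dn)/(S_up−S_dn) = (8.7712−-37.2714)/(120.7338−74.6913) = 1.0000. V = [p*·8.7712 + (1−p*)·-37.2714]/1.07 = -2.3212. B = V − Δ·S = -104.6380.
(2,1): S=165.3888. Δ = (V_up−V_dn)/(S_up−S_dn) = (83.1962−8.7712)/(195.1588−120.7338) = 1.0000. V = [p*·83.1962 + (1−p*)·8.7712]/1.07 = 60.7508. B = V − Δ·S = -104.6380.
(2,2): S=267.3408. Δ = (V_up−V_dn)/(S_up−S_dn) = (203.4995−83.1962)/(315.4621−195.1588) = 1.0000. V = [p*·203.4995 + (1−p*)·83.1962]/1.07 = 162.7028. B = V − Δ·S = -104.6380.
(1,0): S=140.1600. Δ = (V_up−V_dn)/(S_up−S_dn) = (60.7508−-2.3212)/(165.3888−102.3168) = 1.0000. V = [p*·60.7508 + (1−p*)·-2.3212]/1.07 = 42.3675. B = V − Δ·S = -97.7925.
(1,1): S=226.5600. Δ = (V_up−V_dn)/(S_up−S_dn) = (162.7028−60.7508)/(267.3408−165.3888) = 1.0000. V = [p*·162.7028 + (1−p*)·60.7508]/1.07 = 128.7675. B = V − Δ·S = -97.7925.
(0,0): S=192.0000. Δ = (V_up−V_dn)/(S_up−S_dn) = (128.7675−42.3675)/(226.5600−140.1600) = 1.0000. V = [p*·128.7675 + (1−p*)·42.3675]/1.07 = 100.6052. B = V − Δ·S = -91.3948.
Check: Δ(0,0)·S0 + B(0,0) = 100.6052 = V0.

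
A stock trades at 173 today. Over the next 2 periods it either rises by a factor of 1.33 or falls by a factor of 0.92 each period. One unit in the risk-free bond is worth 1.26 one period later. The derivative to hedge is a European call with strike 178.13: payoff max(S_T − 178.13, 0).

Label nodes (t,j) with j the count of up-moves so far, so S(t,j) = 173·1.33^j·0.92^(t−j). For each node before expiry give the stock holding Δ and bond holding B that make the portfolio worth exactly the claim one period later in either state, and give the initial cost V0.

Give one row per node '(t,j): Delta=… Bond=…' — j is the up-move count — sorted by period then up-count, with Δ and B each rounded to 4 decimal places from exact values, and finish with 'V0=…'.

(0,0): Delta=0.9394 Bond=-101.1412
(1,0): Delta=0.5142 Bond=-59.7533
(1,1): Delta=1.0000 Bond=-141.3730
V0=61.3813

The replicating-portfolio and risk-neutral prices coincide; use p* = (1.26−0.92)/(1.33−0.92) = 0.8293 for the latter.
Payoff layer (t=2): V(2,0)=0.0000, V(2,1)=33.5528, V(2,2)=127.8897
Node (1,0) S=159.1600: V=(p*·33.5528+(1−p*)·0.0000)/1.26=22.0828; Δ=(33.5528−0.0000)/(211.6828−146.4272)=0.5142; B=V−Δ·S=-59.7533
Node (1,1) S=230.0900: V=(p*·127.8897+(1−p*)·33.5528)/1.26=88.7170; Δ=(127.8897−33.5528)/(306.0197−211.6828)=1.0000; B=V−Δ·S=-141.3730
Node (0,0) S=173.0000: V=(p*·88.7170+(1−p*)·22.0828)/1.26=61.3813; Δ=(88.7170−22.0828)/(230.0900−159.1600)=0.9394; B=V−Δ·S=-101.1412
Self-financing check: at every node Δ·S+B equals the discounted successor values.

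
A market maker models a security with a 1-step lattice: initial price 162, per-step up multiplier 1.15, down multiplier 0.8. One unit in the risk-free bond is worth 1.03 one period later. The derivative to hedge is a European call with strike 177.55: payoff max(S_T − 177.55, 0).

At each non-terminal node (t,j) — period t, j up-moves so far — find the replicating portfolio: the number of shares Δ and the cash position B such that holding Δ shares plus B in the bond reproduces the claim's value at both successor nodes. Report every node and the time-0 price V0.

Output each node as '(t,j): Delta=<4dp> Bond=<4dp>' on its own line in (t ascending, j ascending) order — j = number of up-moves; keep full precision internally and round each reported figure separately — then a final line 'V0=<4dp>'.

Since d<R<u, set p* = (R−d)/(u−d) = 0.6571; price each node as the discounted p*-expectation of its children.
Terminal payoffs: V(1,0)=0.0000, V(1,1)=8.7500
  t=0,j=0: stock 162.0000 → up 186.3000 (V=8.7500), down 129.6000 (V=0.0000). Price 5.5825; hedge Δ=0.1543, bond B=-19.4175.
Root portfolio cost Δ·162+B reproduces V0=5.5825.

(0,0): Delta=0.1543 Bond=-19.4175
V0=5.5825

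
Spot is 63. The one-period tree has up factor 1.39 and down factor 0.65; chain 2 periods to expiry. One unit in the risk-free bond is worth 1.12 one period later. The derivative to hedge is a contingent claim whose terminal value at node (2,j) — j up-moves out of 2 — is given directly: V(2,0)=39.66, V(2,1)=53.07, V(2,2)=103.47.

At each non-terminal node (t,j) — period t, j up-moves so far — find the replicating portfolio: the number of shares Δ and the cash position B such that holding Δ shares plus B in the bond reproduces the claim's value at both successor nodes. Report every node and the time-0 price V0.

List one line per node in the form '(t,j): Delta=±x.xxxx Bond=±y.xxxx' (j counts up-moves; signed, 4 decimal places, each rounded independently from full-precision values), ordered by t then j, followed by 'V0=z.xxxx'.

No-arbitrage ⇒ martingale measure with p* = (R−d)/(u−d) = 0.6351.
Payoff layer (t=2): V(2,0)=39.6600, V(2,1)=53.0700, V(2,2)=103.4700
Node (1,0) S=40.9500: V=(p*·53.0700+(1−p*)·39.6600)/1.12=43.0153; Δ=(53.0700−39.6600)/(56.9205−26.6175)=0.4425; B=V−Δ·S=24.8937
Node (1,1) S=87.5700: V=(p*·103.4700+(1−p*)·53.0700)/1.12=75.9650; Δ=(103.4700−53.0700)/(121.7223−56.9205)=0.7778; B=V−Δ·S=7.8569
Node (0,0) S=63.0000: V=(p*·75.9650+(1−p*)·43.0153)/1.12=57.0918; Δ=(75.9650−43.0153)/(87.5700−40.9500)=0.7068; B=V−Δ·S=12.5652
Self-financing check: at every node Δ·S+B equals the discounted successor values.

(0,0): Delta=0.7068 Bond=12.5652
(1,0): Delta=0.4425 Bond=24.8937
(1,1): Delta=0.7778 Bond=7.8569
V0=57.0918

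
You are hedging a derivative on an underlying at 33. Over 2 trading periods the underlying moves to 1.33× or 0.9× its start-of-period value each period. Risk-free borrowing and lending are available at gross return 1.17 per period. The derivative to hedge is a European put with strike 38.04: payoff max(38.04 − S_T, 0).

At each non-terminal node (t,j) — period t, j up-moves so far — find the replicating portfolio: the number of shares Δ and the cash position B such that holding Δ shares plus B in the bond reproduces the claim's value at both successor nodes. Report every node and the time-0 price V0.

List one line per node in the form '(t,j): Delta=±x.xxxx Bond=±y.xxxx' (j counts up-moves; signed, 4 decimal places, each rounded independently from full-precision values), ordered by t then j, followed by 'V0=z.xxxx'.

Since d<R<u, set p* = (R−d)/(u−d) = 0.6279; price each node as the discounted p*-expectation of its children.
Payoff layer (t=2): V(2,0)=11.3100, V(2,1)=0.0000, V(2,2)=0.0000
Node (1,0) S=29.7000: V=(p*·0.0000+(1−p*)·11.3100)/1.17=3.5969; Δ=(0.0000−11.3100)/(39.5010−26.7300)=-0.8856; B=V−Δ·S=29.8992
Node (1,1) S=43.8900: V=(p*·0.0000+(1−p*)·0.0000)/1.17=0.0000; Δ=(0.0000−0.0000)/(58.3737−39.5010)=0.0000; B=V−Δ·S=0.0000
Node (0,0) S=33.0000: V=(p*·0.0000+(1−p*)·3.5969)/1.17=1.1439; Δ=(0.0000−3.5969)/(43.8900−29.7000)=-0.2535; B=V−Δ·S=9.5088
Self-financing check: at every node Δ·S+B equals the discounted successor values.

(0,0): Delta=-0.2535 Bond=9.5088
(1,0): Delta=-0.8856 Bond=29.8992
(1,1): Delta=0.0000 Bond=0.0000
V0=1.1439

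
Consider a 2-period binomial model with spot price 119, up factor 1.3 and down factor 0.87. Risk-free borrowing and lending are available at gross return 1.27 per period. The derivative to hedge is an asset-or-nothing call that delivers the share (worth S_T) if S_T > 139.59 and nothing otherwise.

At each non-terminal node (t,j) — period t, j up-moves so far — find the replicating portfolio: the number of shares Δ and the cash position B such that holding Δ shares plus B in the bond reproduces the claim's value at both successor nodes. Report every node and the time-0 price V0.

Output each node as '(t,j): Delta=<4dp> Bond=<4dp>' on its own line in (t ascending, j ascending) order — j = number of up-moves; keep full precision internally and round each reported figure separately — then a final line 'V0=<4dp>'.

The replicating-portfolio and risk-neutral prices coincide; use p* = (1.27−0.87)/(1.3−0.87) = 0.9302 for the latter.
Terminal payoffs: V(2,0)=0.0000, V(2,1)=0.0000, V(2,2)=201.1100
  t=1,j=0: stock 103.5300 → up 134.5890 (V=0.0000), down 90.0711 (V=0.0000). Price 0.0000; hedge Δ=0.0000, bond B=0.0000.
  t=1,j=1: stock 154.7000 → up 201.1100 (V=201.1100), down 134.5890 (V=0.0000). Price 147.3064; hedge Δ=3.0233, bond B=-320.3913.
  t=0,j=0: stock 119.0000 → up 154.7000 (V=147.3064), down 103.5300 (V=0.0000). Price 107.8970; hedge Δ=2.8788, bond B=-234.6759.
Self-financing check: at every node Δ·S+B equals the discounted successor values.

(0,0): Delta=2.8788 Bond=-234.6759
(1,0): Delta=0.0000 Bond=0.0000
(1,1): Delta=3.0233 Bond=-320.3913
V0=107.8970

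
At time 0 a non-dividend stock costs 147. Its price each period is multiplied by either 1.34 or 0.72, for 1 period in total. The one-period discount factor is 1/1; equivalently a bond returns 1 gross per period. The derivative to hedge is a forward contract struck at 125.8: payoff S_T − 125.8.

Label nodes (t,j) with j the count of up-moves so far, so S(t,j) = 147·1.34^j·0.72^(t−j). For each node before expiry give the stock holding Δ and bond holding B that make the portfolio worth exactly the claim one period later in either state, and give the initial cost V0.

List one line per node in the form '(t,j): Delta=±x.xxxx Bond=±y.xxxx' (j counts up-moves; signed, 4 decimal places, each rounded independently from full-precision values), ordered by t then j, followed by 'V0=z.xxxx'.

(0,0): Delta=1.0000 Bond=-125.8000
V0=21.2000

The replicating-portfolio and risk-neutral prices coincide; use p* = (1−0.72)/(1.34−0.72) = 0.4516 for the latter.
At expiry t=1: V(1,0)=-19.9600, V(1,1)=71.1800
Node (0,0) S=147.0000: V=(p*·71.1800+(1−p*)·-19.9600)/1=21.2000; Δ=(71.1800−-19.9600)/(196.9800−105.8400)=1.0000; B=V−Δ·S=-125.8000
Self-financing check: at every node Δ·S+B equals the discounted successor values.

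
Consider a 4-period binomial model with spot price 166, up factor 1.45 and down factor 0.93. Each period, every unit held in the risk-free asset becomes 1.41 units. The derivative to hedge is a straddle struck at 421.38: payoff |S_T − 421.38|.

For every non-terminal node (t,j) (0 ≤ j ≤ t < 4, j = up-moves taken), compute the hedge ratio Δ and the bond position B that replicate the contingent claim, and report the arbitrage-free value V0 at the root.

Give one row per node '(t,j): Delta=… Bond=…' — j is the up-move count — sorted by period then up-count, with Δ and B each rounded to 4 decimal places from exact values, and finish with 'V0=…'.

Risk-neutral probability p* = (R−d)/(u−d) = (1.41−0.93)/(1.45−0.93) = 0.9231.
Terminal payoffs: V(4,0)=297.2034, V(4,1)=227.7713, V(4,2)=119.5169, V(4,3)=49.2667, V(4,4)=312.4240
Node (3,0) S=133.5233: V=(p*·227.7713+(1−p*)·297.2034)/1.41=165.3278; Δ=(227.7713−297.2034)/(193.6087−124.1766)=-1.0000; B=V−Δ·S=298.8511
Node (3,1) S=208.1814: V=(p*·119.5169+(1−p*)·227.7713)/1.41=90.6696; Δ=(119.5169−227.7713)/(301.8631−193.6087)=-1.0000; B=V−Δ·S=298.8511
Node (3,2) S=324.5840: V=(p*·49.2667+(1−p*)·119.5169)/1.41=38.7735; Δ=(49.2667−119.5169)/(470.6467−301.8631)=-0.4162; B=V−Δ·S=173.8700
Node (3,3) S=506.0718: V=(p*·312.4240+(1−p*)·49.2667)/1.41=207.2207; Δ=(312.4240−49.2667)/(733.8040−470.6467)=1.0000; B=V−Δ·S=-298.8511
Node (2,0) S=143.5734: V=(p*·90.6696+(1−p*)·165.3278)/1.41=68.3777; Δ=(90.6696−165.3278)/(208.1814−133.5233)=-1.0000; B=V−Δ·S=211.9511
Node (2,1) S=223.8510: V=(p*·38.7735+(1−p*)·90.6696)/1.41=30.3301; Δ=(38.7735−90.6696)/(324.5840−208.1814)=-0.4458; B=V−Δ·S=130.1304
Node (2,2) S=349.0150: V=(p*·207.2207+(1−p*)·38.7735)/1.41=137.7753; Δ=(207.2207−38.7735)/(506.0717−324.5840)=0.9281; B=V−Δ·S=-186.1616
Node (1,0) S=154.3800: V=(p*·30.3301+(1−p*)·68.3777)/1.41=23.5864; Δ=(30.3301−68.3777)/(223.8510−143.5734)=-0.4740; B=V−Δ·S=96.7549
Node (1,1) S=240.7000: V=(p*·137.7753+(1−p*)·30.3301)/1.41=91.8513; Δ=(137.7753−30.3301)/(349.0150−223.8510)=0.8584; B=V−Δ·S=-114.7741
Node (0,0) S=166.0000: V=(p*·91.8513+(1−p*)·23.5864)/1.41=61.4185; Δ=(91.8513−23.5864)/(240.7000−154.3800)=0.7908; B=V−Δ·S=-69.8600
Each (Δ,B) replicates both successor values, so the strategy is self-financing and V0 is arbitrage-free.

(0,0): Delta=0.7908 Bond=-69.8600
(1,0): Delta=-0.4740 Bond=96.7549
(1,1): Delta=0.8584 Bond=-114.7741
(2,0): Delta=-1.0000 Bond=211.9511
(2,1): Delta=-0.4458 Bond=130.1304
(2,2): Delta=0.9281 Bond=-186.1616
(3,0): Delta=-1.0000 Bond=298.8511
(3,1): Delta=-1.0000 Bond=298.8511
(3,2): Delta=-0.4162 Bond=173.8700
(3,3): Delta=1.0000 Bond=-298.8511
V0=61.4185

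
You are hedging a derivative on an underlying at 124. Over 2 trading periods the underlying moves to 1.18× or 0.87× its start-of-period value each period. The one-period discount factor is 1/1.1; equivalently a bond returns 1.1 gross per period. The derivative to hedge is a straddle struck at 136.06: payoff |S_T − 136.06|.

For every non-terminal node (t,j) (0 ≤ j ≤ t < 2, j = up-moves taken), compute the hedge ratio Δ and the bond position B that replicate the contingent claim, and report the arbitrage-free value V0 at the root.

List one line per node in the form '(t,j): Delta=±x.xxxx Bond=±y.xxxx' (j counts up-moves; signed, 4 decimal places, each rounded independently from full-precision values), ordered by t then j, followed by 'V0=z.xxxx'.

Since d<R<u, set p* = (R−d)/(u−d) = 0.7419; price each node as the discounted p*-expectation of its children.
Terminal values V(2,·): V(2,0)=42.2044, V(2,1)=8.7616, V(2,2)=36.5976
(1,0): S=107.8800. Δ = (V_up−V_dn)/(S_up−S_dn) = (8.7616−42.2044)/(127.2984−93.8556) = -1.0000. V = [p*·8.7616 + (1−p*)·42.2044]/1.1 = 15.8109. B = V − Δ·S = 123.6909.
(1,1): S=146.3200. Δ = (V_up−V_dn)/(S_up−S_dn) = (36.5976−8.7616)/(172.6576−127.2984) = 0.6137. V = [p*·36.5976 + (1−p*)·8.7616]/1.1 = 26.7401. B = V − Δ·S = -63.0534.
(0,0): S=124.0000. Δ = (V_up−V_dn)/(S_up−S_dn) = (26.7401−15.8109)/(146.3200−107.8800) = 0.2843. V = [p*·26.7401 + (1−p*)·15.8109]/1.1 = 21.7452. B = V − Δ·S = -13.5103.
Self-financing check: at every node Δ·S+B equals the discounted successor values.

(0,0): Delta=0.2843 Bond=-13.5103
(1,0): Delta=-1.0000 Bond=123.6909
(1,1): Delta=0.6137 Bond=-63.0534
V0=21.7452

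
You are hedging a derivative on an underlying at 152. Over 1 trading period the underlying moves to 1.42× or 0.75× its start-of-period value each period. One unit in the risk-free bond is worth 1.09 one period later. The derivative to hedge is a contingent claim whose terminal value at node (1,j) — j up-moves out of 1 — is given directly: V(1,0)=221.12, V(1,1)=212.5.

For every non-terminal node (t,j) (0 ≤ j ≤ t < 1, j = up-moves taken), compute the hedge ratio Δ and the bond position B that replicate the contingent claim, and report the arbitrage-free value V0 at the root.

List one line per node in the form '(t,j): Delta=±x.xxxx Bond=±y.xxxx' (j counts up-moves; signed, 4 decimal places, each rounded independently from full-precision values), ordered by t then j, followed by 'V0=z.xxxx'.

Under the risk-neutral measure, an up-move has probability p* = (R−d)/(u−d) = 0.5075 and values discount at R = 1.09.
At expiry t=1: V(1,0)=221.1200, V(1,1)=212.5000
Node (0,0) S=152.0000: V=(p*·212.5000+(1−p*)·221.1200)/1.09=198.8492; Δ=(212.5000−221.1200)/(215.8400−114.0000)=-0.0846; B=V−Δ·S=211.7149
Check: Δ(0,0)·S0 + B(0,0) = 198.8492 = V0.

(0,0): Delta=-0.0846 Bond=211.7149
V0=198.8492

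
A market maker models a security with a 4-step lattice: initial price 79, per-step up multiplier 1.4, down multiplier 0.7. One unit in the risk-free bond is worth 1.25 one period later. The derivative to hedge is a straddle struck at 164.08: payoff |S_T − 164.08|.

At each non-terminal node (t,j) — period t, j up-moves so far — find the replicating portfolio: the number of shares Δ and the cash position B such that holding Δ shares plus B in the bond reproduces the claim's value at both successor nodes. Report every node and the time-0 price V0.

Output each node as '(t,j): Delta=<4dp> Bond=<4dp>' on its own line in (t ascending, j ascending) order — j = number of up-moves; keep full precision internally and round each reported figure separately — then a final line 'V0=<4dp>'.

(0,0): Delta=0.2521 Bond=11.8127
(1,0): Delta=-1.0000 Bond=84.0090
(1,1): Delta=0.4229 Bond=-4.1186
(2,0): Delta=-1.0000 Bond=105.0112
(2,1): Delta=-1.0000 Bond=105.0112
(2,2): Delta=0.6169 Bond=-35.1918
(3,0): Delta=-1.0000 Bond=131.2640
(3,1): Delta=-1.0000 Bond=131.2640
(3,2): Delta=-1.0000 Bond=131.2640
(3,3): Delta=0.8374 Bond=-91.7862
V0=31.7314

Risk-neutral probability p* = (R−d)/(u−d) = (1.25−0.7)/(1.4−0.7) = 0.7857.
Terminal values V(4,·): V(4,0)=145.1121, V(4,1)=126.1442, V(4,2)=88.2084, V(4,3)=12.3368, V(4,4)=139.4064
Node (3,0) S=27.0970: V=(p*·126.1442+(1−p*)·145.1121)/1.25=104.1670; Δ=(126.1442−145.1121)/(37.9358−18.9679)=-1.0000; B=V−Δ·S=131.2640
Node (3,1) S=54.1940: V=(p*·88.2084+(1−p*)·126.1442)/1.25=77.0700; Δ=(88.2084−126.1442)/(75.8716−37.9358)=-1.0000; B=V−Δ·S=131.2640
Node (3,2) S=108.3880: V=(p*·12.3368+(1−p*)·88.2084)/1.25=22.8760; Δ=(12.3368−88.2084)/(151.7432−75.8716)=-1.0000; B=V−Δ·S=131.2640
Node (3,3) S=216.7760: V=(p*·139.4064+(1−p*)·12.3368)/1.25=89.7418; Δ=(139.4064−12.3368)/(303.4864−151.7432)=0.8374; B=V−Δ·S=-91.7862
Node (2,0) S=38.7100: V=(p*·77.0700+(1−p*)·104.1670)/1.25=66.3012; Δ=(77.0700−104.1670)/(54.1940−27.0970)=-1.0000; B=V−Δ·S=105.0112
Node (2,1) S=77.4200: V=(p*·22.8760+(1−p*)·77.0700)/1.25=27.5912; Δ=(22.8760−77.0700)/(108.3880−54.1940)=-1.0000; B=V−Δ·S=105.0112
Node (2,2) S=154.8400: V=(p*·89.7418+(1−p*)·22.8760)/1.25=60.3307; Δ=(89.7418−22.8760)/(216.7760−108.3880)=0.6169; B=V−Δ·S=-35.1918
Node (1,0) S=55.3000: V=(p*·27.5912+(1−p*)·66.3012)/1.25=28.7090; Δ=(27.5912−66.3012)/(77.4200−38.7100)=-1.0000; B=V−Δ·S=84.0090
Node (1,1) S=110.6000: V=(p*·60.3307+(1−p*)·27.5912)/1.25=42.6521; Δ=(60.3307−27.5912)/(154.8400−77.4200)=0.4229; B=V−Δ·S=-4.1186
Node (0,0) S=79.0000: V=(p*·42.6521+(1−p*)·28.7090)/1.25=31.7314; Δ=(42.6521−28.7090)/(110.6000−55.3000)=0.2521; B=V−Δ·S=11.8127
Root portfolio cost Δ·79+B reproduces V0=31.7314.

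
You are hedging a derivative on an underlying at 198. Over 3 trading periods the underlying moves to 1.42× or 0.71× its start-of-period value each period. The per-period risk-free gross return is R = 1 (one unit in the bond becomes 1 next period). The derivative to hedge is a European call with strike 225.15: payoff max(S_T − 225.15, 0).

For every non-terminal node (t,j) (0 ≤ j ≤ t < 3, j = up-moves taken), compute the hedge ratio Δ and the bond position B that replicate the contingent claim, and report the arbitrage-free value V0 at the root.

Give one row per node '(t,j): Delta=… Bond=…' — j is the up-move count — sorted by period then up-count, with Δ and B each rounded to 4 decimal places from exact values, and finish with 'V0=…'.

The replicating-portfolio and risk-neutral prices coincide; use p* = (1−0.71)/(1.42−0.71) = 0.4085 for the latter.
Payoff layer (t=3): V(3,0)=0.0000, V(3,1)=0.0000, V(3,2)=58.3155, V(3,3)=341.7810
(2,0): S=99.8118. Δ = (V_up−V_dn)/(S_up−S_dn) = (0.0000−0.0000)/(141.7328−70.8664) = 0.0000. V = [p*·0.0000 + (1−p*)·0.0000]/1 = 0.0000. B = V − Δ·S = 0.0000.
(2,1): S=199.6236. Δ = (V_up−V_dn)/(S_up−S_dn) = (58.3155−0.0000)/(283.4655−141.7328) = 0.4114. V = [p*·58.3155 + (1−p*)·0.0000]/1 = 23.8190. B = V − Δ·S = -58.3155.
(2,2): S=399.2472. Δ = (V_up−V_dn)/(S_up−S_dn) = (341.7810−58.3155)/(566.9310−283.4655) = 1.0000. V = [p*·341.7810 + (1−p*)·58.3155]/1 = 174.0972. B = V − Δ·S = -225.1500.
(1,0): S=140.5800. Δ = (V_up−V_dn)/(S_up−S_dn) = (23.8190−0.0000)/(199.6236−99.8118) = 0.2386. V = [p*·23.8190 + (1−p*)·0.0000]/1 = 9.7289. B = V − Δ·S = -23.8190.
(1,1): S=281.1600. Δ = (V_up−V_dn)/(S_up−S_dn) = (174.0972−23.8190)/(399.2472−199.6236) = 0.7528. V = [p*·174.0972 + (1−p*)·23.8190]/1 = 85.2002. B = V − Δ·S = -126.4592.
(0,0): S=198.0000. Δ = (V_up−V_dn)/(S_up−S_dn) = (85.2002−9.7289)/(281.1600−140.5800) = 0.5369. V = [p*·85.2002 + (1−p*)·9.7289]/1 = 40.5552. B = V − Δ·S = -65.7425.
Self-financing check: at every node Δ·S+B equals the discounted successor values.

(0,0): Delta=0.5369 Bond=-65.7425
(1,0): Delta=0.2386 Bond=-23.8190
(1,1): Delta=0.7528 Bond=-126.4592
(2,0): Delta=0.0000 Bond=0.0000
(2,1): Delta=0.4114 Bond=-58.3155
(2,2): Delta=1.0000 Bond=-225.1500
V0=40.5552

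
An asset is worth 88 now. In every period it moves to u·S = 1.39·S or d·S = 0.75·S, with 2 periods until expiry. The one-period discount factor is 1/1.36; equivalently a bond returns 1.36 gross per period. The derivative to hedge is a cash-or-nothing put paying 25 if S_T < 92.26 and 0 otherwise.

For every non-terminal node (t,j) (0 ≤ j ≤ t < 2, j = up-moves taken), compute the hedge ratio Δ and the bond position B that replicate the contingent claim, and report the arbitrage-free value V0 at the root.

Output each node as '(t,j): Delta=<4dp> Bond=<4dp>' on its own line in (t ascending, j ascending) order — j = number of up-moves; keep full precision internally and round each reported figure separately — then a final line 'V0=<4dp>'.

The replicating-portfolio and risk-neutral prices coincide; use p* = (1.36−0.75)/(1.39−0.75) = 0.9531 for the latter.
Payoff layer (t=2): V(2,0)=25.0000, V(2,1)=25.0000, V(2,2)=0.0000
Node (1,0) S=66.0000: V=(p*·25.0000+(1−p*)·25.0000)/1.36=18.3824; Δ=(25.0000−25.0000)/(91.7400−49.5000)=0.0000; B=V−Δ·S=18.3824
Node (1,1) S=122.3200: V=(p*·0.0000+(1−p*)·25.0000)/1.36=0.8617; Δ=(0.0000−25.0000)/(170.0248−91.7400)=-0.3193; B=V−Δ·S=39.9242
Node (0,0) S=88.0000: V=(p*·0.8617+(1−p*)·18.3824)/1.36=1.2375; Δ=(0.8617−18.3824)/(122.3200−66.0000)=-0.3111; B=V−Δ·S=28.6135
Self-financing check: at every node Δ·S+B equals the discounted successor values.

(0,0): Delta=-0.3111 Bond=28.6135
(1,0): Delta=0.0000 Bond=18.3824
(1,1): Delta=-0.3193 Bond=39.9242
V0=1.2375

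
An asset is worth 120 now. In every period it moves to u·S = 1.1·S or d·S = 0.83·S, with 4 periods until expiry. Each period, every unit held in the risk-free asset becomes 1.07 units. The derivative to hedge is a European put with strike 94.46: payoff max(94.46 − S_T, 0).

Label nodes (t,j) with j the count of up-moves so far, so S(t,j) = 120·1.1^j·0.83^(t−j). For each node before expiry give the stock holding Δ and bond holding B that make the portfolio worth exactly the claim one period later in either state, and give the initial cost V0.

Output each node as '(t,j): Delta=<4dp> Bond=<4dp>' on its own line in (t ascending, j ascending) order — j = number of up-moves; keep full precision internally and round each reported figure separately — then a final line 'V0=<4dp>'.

Risk-neutral probability p* = (R−d)/(u−d) = (1.07−0.83)/(1.1−0.83) = 0.8889.
At expiry t=4: V(4,0)=37.5100, V(4,1)=18.9841, V(4,2)=0.0000, V(4,3)=0.0000, V(4,4)=0.0000
Node (3,0) S=68.6144: V=(p*·18.9841+(1−p*)·37.5100)/1.07=19.6659; Δ=(18.9841−37.5100)/(75.4759−56.9500)=-1.0000; B=V−Δ·S=88.2804
Node (3,1) S=90.9348: V=(p*·0.0000+(1−p*)·18.9841)/1.07=1.9714; Δ=(0.0000−18.9841)/(100.0283−75.4759)=-0.7732; B=V−Δ·S=72.2829
Node (3,2) S=120.5160: V=(p*·0.0000+(1−p*)·0.0000)/1.07=0.0000; Δ=(0.0000−0.0000)/(132.5676−100.0283)=0.0000; B=V−Δ·S=0.0000
Node (3,3) S=159.7200: V=(p*·0.0000+(1−p*)·0.0000)/1.07=0.0000; Δ=(0.0000−0.0000)/(175.6920−132.5676)=0.0000; B=V−Δ·S=0.0000
Node (2,0) S=82.6680: V=(p*·1.9714+(1−p*)·19.6659)/1.07=3.6798; Δ=(1.9714−19.6659)/(90.9348−68.6144)=-0.7928; B=V−Δ·S=69.2153
Node (2,1) S=109.5600: V=(p*·0.0000+(1−p*)·1.9714)/1.07=0.2047; Δ=(0.0000−1.9714)/(120.5160−90.9348)=-0.0666; B=V−Δ·S=7.5060
Node (2,2) S=145.2000: V=(p*·0.0000+(1−p*)·0.0000)/1.07=0.0000; Δ=(0.0000−0.0000)/(159.7200−120.5160)=0.0000; B=V−Δ·S=0.0000
Node (1,0) S=99.6000: V=(p*·0.2047+(1−p*)·3.6798)/1.07=0.5522; Δ=(0.2047−3.6798)/(109.5600−82.6680)=-0.1292; B=V−Δ·S=13.4230
Node (1,1) S=132.0000: V=(p*·0.0000+(1−p*)·0.2047)/1.07=0.0213; Δ=(0.0000−0.2047)/(145.2000−109.5600)=-0.0057; B=V−Δ·S=0.7794
Node (0,0) S=120.0000: V=(p*·0.0213+(1−p*)·0.5522)/1.07=0.0750; Δ=(0.0213−0.5522)/(132.0000−99.6000)=-0.0164; B=V−Δ·S=2.0414
Each (Δ,B) replicates both successor values, so the strategy is self-financing and V0 is arbitrage-free.

(0,0): Delta=-0.0164 Bond=2.0414
(1,0): Delta=-0.1292 Bond=13.4230
(1,1): Delta=-0.0057 Bond=0.7794
(2,0): Delta=-0.7928 Bond=69.2153
(2,1): Delta=-0.0666 Bond=7.5060
(2,2): Delta=0.0000 Bond=0.0000
(3,0): Delta=-1.0000 Bond=88.2804
(3,1): Delta=-0.7732 Bond=72.2829
(3,2): Delta=0.0000 Bond=0.0000
(3,3): Delta=0.0000 Bond=0.0000
V0=0.0750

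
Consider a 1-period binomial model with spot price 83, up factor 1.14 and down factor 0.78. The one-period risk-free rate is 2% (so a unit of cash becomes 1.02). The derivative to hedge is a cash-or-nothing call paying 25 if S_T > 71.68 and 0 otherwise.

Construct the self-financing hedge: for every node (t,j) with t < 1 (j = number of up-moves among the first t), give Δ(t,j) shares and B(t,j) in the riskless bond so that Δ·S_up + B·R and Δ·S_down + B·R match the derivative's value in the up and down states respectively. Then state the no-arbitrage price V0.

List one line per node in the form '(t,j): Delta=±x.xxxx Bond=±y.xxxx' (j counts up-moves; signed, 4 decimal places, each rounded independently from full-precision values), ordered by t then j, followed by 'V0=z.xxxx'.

(0,0): Delta=0.8367 Bond=-53.1046
V0=16.3399

The replicating-portfolio and risk-neutral prices coincide; use p* = (1.02−0.78)/(1.14−0.78) = 0.6667 for the latter.
Terminal payoffs: V(1,0)=0.0000, V(1,1)=25.0000
(0,0): S=83.0000. Δ = (V_up−V_dn)/(S_up−S_dn) = (25.0000−0.0000)/(94.6200−64.7400) = 0.8367. V = [p*·25.0000 + (1−p*)·0.0000]/1.02 = 16.3399. B = V − Δ·S = -53.1046.
Root portfolio cost Δ·83+B reproduces V0=16.3399.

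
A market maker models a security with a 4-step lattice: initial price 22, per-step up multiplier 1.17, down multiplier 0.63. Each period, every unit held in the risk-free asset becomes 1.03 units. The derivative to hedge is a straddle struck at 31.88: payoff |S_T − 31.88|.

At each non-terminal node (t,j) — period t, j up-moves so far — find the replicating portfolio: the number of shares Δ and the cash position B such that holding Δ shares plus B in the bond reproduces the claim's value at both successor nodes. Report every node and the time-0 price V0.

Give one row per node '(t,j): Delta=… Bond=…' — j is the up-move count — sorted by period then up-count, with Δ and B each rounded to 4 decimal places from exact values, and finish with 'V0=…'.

(0,0): Delta=-0.4148 Bond=20.4503
(1,0): Delta=-1.0000 Bond=29.1747
(1,1): Delta=-0.3045 Bond=18.2250
(2,0): Delta=-1.0000 Bond=30.0500
(2,1): Delta=-1.0000 Bond=30.0500
(2,2): Delta=-0.1734 Bond=14.8244
(3,0): Delta=-1.0000 Bond=30.9515
(3,1): Delta=-1.0000 Bond=30.9515
(3,2): Delta=-1.0000 Bond=30.9515
(3,3): Delta=-0.0177 Bond=9.7804
V0=11.3247

The replicating-portfolio and risk-neutral prices coincide; use p* = (1.03−0.63)/(1.17−0.63) = 0.7407 for the latter.
Terminal payoffs: V(4,0)=28.4143, V(4,1)=25.4438, V(4,2)=19.9270, V(4,3)=9.6816, V(4,4)=9.3455
(3,0): S=5.5010. Δ = (V_up−V_dn)/(S_up−S_dn) = (25.4438−28.4143)/(6.4362−3.4657) = -1.0000. V = [p*·25.4438 + (1−p*)·28.4143]/1.03 = 25.4504. B = V − Δ·S = 30.9515.
(3,1): S=10.2162. Δ = (V_up−V_dn)/(S_up−S_dn) = (19.9270−25.4438)/(11.9530−6.4362) = -1.0000. V = [p*·19.9270 + (1−p*)·25.4438]/1.03 = 20.7353. B = V − Δ·S = 30.9515.
(3,2): S=18.9730. Δ = (V_up−V_dn)/(S_up−S_dn) = (9.6816−19.9270)/(22.1984−11.9530) = -1.0000. V = [p*·9.6816 + (1−p*)·19.9270]/1.03 = 11.9785. B = V − Δ·S = 30.9515.
(3,3): S=35.2355. Δ = (V_up−V_dn)/(S_up−S_dn) = (9.3455−9.6816)/(41.2255−22.1984) = -0.0177. V = [p*·9.3455 + (1−p*)·9.6816]/1.03 = 9.1579. B = V − Δ·S = 9.7804.
(2,0): S=8.7318. Δ = (V_up−V_dn)/(S_up−S_dn) = (20.7353−25.4504)/(10.2162−5.5010) = -1.0000. V = [p*·20.7353 + (1−p*)·25.4504]/1.03 = 21.3182. B = V − Δ·S = 30.0500.
(2,1): S=16.2162. Δ = (V_up−V_dn)/(S_up−S_dn) = (11.9785−20.7353)/(18.9730−10.2162) = -1.0000. V = [p*·11.9785 + (1−p*)·20.7353]/1.03 = 13.8338. B = V − Δ·S = 30.0500.
(2,2): S=30.1158. Δ = (V_up−V_dn)/(S_up−S_dn) = (9.1579−11.9785)/(35.2355−18.9730) = -0.1734. V = [p*·9.1579 + (1−p*)·11.9785]/1.03 = 9.6012. B = V − Δ·S = 14.8244.
(1,0): S=13.8600. Δ = (V_up−V_dn)/(S_up−S_dn) = (13.8338−21.3182)/(16.2162−8.7318) = -1.0000. V = [p*·13.8338 + (1−p*)·21.3182]/1.03 = 15.3147. B = V − Δ·S = 29.1747.
(1,1): S=25.7400. Δ = (V_up−V_dn)/(S_up−S_dn) = (9.6012−13.8338)/(30.1158−16.2162) = -0.3045. V = [p*·9.6012 + (1−p*)·13.8338]/1.03 = 10.3869. B = V − Δ·S = 18.2250.
(0,0): S=22.0000. Δ = (V_up−V_dn)/(S_up−S_dn) = (10.3869−15.3147)/(25.7400−13.8600) = -0.4148. V = [p*·10.3869 + (1−p*)·15.3147]/1.03 = 11.3247. B = V − Δ·S = 20.4503.
Root portfolio cost Δ·22+B reproduces V0=11.3247.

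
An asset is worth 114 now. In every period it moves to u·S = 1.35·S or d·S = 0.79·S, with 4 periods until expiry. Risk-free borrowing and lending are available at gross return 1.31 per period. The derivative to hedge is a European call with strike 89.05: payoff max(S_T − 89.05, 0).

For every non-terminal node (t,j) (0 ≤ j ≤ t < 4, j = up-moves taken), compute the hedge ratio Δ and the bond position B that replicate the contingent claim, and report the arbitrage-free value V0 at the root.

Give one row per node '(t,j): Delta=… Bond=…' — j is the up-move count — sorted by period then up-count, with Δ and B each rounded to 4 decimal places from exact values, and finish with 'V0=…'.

(0,0): Delta=0.9986 Bond=-30.0734
(1,0): Delta=0.9780 Bond=-37.5357
(1,1): Delta=0.9995 Bond=-39.5393
(2,0): Delta=0.7226 Bond=-31.0035
(2,1): Delta=0.9895 Bond=-50.5693
(2,2): Delta=1.0000 Bond=-51.8909
(3,0): Delta=0.0000 Bond=0.0000
(3,1): Delta=0.7551 Bond=-43.7388
(3,2): Delta=1.0000 Bond=-67.9771
(3,3): Delta=1.0000 Bond=-67.9771
V0=83.7687

No-arbitrage ⇒ martingale measure with p* = (R−d)/(u−d) = 0.9286.
Terminal payoffs: V(4,0)=0.0000, V(4,1)=0.0000, V(4,2)=40.6161, V(4,3)=132.5314, V(4,4)=289.6017
Node (3,0) S=56.2064: V=(p*·0.0000+(1−p*)·0.0000)/1.31=0.0000; Δ=(0.0000−0.0000)/(75.8787−44.4031)=0.0000; B=V−Δ·S=0.0000
Node (3,1) S=96.0490: V=(p*·40.6161+(1−p*)·0.0000)/1.31=28.7901; Δ=(40.6161−0.0000)/(129.6661−75.8787)=0.7551; B=V−Δ·S=-43.7388
Node (3,2) S=164.1344: V=(p*·132.5314+(1−p*)·40.6161)/1.31=96.1573; Δ=(132.5314−40.6161)/(221.5814−129.6661)=1.0000; B=V−Δ·S=-67.9771
Node (3,3) S=280.4828: V=(p*·289.6017+(1−p*)·132.5314)/1.31=212.5057; Δ=(289.6017−132.5314)/(378.6517−221.5814)=1.0000; B=V−Δ·S=-67.9771
Node (2,0) S=71.1474: V=(p*·28.7901+(1−p*)·0.0000)/1.31=20.4074; Δ=(28.7901−0.0000)/(96.0490−56.2064)=0.7226; B=V−Δ·S=-31.0035
Node (2,1) S=121.5810: V=(p*·96.1573+(1−p*)·28.7901)/1.31=69.7292; Δ=(96.1573−28.7901)/(164.1344−96.0490)=0.9895; B=V−Δ·S=-50.5693
Node (2,2) S=207.7650: V=(p*·212.5057+(1−p*)·96.1573)/1.31=155.8741; Δ=(212.5057−96.1573)/(280.4828−164.1344)=1.0000; B=V−Δ·S=-51.8909
Node (1,0) S=90.0600: V=(p*·69.7292+(1−p*)·20.4074)/1.31=50.5391; Δ=(69.7292−20.4074)/(121.5810−71.1474)=0.9780; B=V−Δ·S=-37.5357
Node (1,1) S=153.9000: V=(p*·155.8741+(1−p*)·69.7292)/1.31=114.2907; Δ=(155.8741−69.7292)/(207.7650−121.5810)=0.9995; B=V−Δ·S=-39.5393
Node (0,0) S=114.0000: V=(p*·114.2907+(1−p*)·50.5391)/1.31=83.7687; Δ=(114.2907−50.5391)/(153.9000−90.0600)=0.9986; B=V−Δ·S=-30.0734
Root portfolio cost Δ·114+B reproduces V0=83.7687.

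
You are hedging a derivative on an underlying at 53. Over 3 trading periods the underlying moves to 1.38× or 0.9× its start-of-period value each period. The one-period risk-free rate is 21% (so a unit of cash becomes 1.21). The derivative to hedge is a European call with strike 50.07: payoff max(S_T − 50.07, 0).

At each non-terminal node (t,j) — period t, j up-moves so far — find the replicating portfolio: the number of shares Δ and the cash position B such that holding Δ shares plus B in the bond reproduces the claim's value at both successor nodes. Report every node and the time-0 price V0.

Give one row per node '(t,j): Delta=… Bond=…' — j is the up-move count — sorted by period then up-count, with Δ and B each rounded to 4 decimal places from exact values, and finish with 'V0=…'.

(0,0): Delta=0.9615 Bond=-25.9359
(1,0): Delta=0.8538 Bond=-26.2472
(1,1): Delta=1.0000 Bond=-34.1985
(2,0): Delta=0.4452 Bond=-14.2150
(2,1): Delta=1.0000 Bond=-41.3802
(2,2): Delta=1.0000 Bond=-41.3802
V0=25.0235

Risk-neutral probability p* = (R−d)/(u−d) = (1.21−0.9)/(1.38−0.9) = 0.6458.
Terminal payoffs: V(3,0)=0.0000, V(3,1)=9.1734, V(3,2)=40.7699, V(3,3)=89.2178
  t=2,j=0: stock 42.9300 → up 59.2434 (V=9.1734), down 38.6370 (V=0.0000). Price 4.8963; hedge Δ=0.4452, bond B=-14.2150.
  t=2,j=1: stock 65.8260 → up 90.8399 (V=40.7699), down 59.2434 (V=9.1734). Price 24.4458; hedge Δ=1.0000, bond B=-41.3802.
  t=2,j=2: stock 100.9332 → up 139.2878 (V=89.2178), down 90.8399 (V=40.7699). Price 59.5530; hedge Δ=1.0000, bond B=-41.3802.
  t=1,j=0: stock 47.7000 → up 65.8260 (V=24.4458), down 42.9300 (V=4.8963). Price 14.4810; hedge Δ=0.8538, bond B=-26.2472.
  t=1,j=1: stock 73.1400 → up 100.9332 (V=59.5530), down 65.8260 (V=24.4458). Price 38.9415; hedge Δ=1.0000, bond B=-34.1985.
  t=0,j=0: stock 53.0000 → up 73.1400 (V=38.9415), down 47.7000 (V=14.4810). Price 25.0235; hedge Δ=0.9615, bond B=-25.9359.
The time-0 hedge costs 25.0235, which is the no-arbitrage price.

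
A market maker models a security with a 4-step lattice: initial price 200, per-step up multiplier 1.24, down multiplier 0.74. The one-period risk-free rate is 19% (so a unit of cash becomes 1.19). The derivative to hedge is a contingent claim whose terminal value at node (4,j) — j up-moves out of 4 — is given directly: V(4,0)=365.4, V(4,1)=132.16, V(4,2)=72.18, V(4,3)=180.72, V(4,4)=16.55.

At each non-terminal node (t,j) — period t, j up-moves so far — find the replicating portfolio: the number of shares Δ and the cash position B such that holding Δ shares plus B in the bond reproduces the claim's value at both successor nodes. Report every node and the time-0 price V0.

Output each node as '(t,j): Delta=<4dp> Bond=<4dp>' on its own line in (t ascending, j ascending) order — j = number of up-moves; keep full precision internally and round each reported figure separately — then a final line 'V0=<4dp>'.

Under the risk-neutral measure, an up-move has probability p* = (R−d)/(u−d) = 0.9000 and values discount at R = 1.19.
At expiry t=4: V(4,0)=365.4000, V(4,1)=132.1600, V(4,2)=72.1800, V(4,3)=180.7200, V(4,4)=16.5500
(3,0): S=81.0448. Δ = (V_up−V_dn)/(S_up−S_dn) = (132.1600−365.4000)/(100.4956−59.9732) = -5.7558. V = [p*·132.1600 + (1−p*)·365.4000]/1.19 = 130.6588. B = V − Δ·S = 597.1388.
(3,1): S=135.8048. Δ = (V_up−V_dn)/(S_up−S_dn) = (72.1800−132.1600)/(168.3980−100.4956) = -0.8833. V = [p*·72.1800 + (1−p*)·132.1600]/1.19 = 65.6958. B = V − Δ·S = 185.6558.
(3,2): S=227.5648. Δ = (V_up−V_dn)/(S_up−S_dn) = (180.7200−72.1800)/(282.1804−168.3980) = 0.9539. V = [p*·180.7200 + (1−p*)·72.1800]/1.19 = 142.7445. B = V − Δ·S = -74.3355.
(3,3): S=381.3248. Δ = (V_up−V_dn)/(S_up−S_dn) = (16.5500−180.7200)/(472.8428−282.1804) = -0.8611. V = [p*·16.5500 + (1−p*)·180.7200]/1.19 = 27.7034. B = V − Δ·S = 356.0434.
(2,0): S=109.5200. Δ = (V_up−V_dn)/(S_up−S_dn) = (65.6958−130.6588)/(135.8048−81.0448) = -1.1863. V = [p*·65.6958 + (1−p*)·130.6588]/1.19 = 60.6656. B = V − Δ·S = 190.5917.
(2,1): S=183.5200. Δ = (V_up−V_dn)/(S_up−S_dn) = (142.7445−65.6958)/(227.5648−135.8048) = 0.8397. V = [p*·142.7445 + (1−p*)·65.6958]/1.19 = 113.4787. B = V − Δ·S = -40.6188.
(2,2): S=307.5200. Δ = (V_up−V_dn)/(S_up−S_dn) = (27.7034−142.7445)/(381.3248−227.5648) = -0.7482. V = [p*·27.7034 + (1−p*)·142.7445]/1.19 = 32.9475. B = V − Δ·S = 263.0298.
(1,0): S=148.0000. Δ = (V_up−V_dn)/(S_up−S_dn) = (113.4787−60.6656)/(183.5200−109.5200) = 0.7137. V = [p*·113.4787 + (1−p*)·60.6656]/1.19 = 90.9222. B = V − Δ·S = -14.7040.
(1,1): S=248.0000. Δ = (V_up−V_dn)/(S_up−S_dn) = (32.9475−113.4787)/(307.5200−183.5200) = -0.6494. V = [p*·32.9475 + (1−p*)·113.4787]/1.19 = 34.4543. B = V − Δ·S = 195.5168.
(0,0): S=200.0000. Δ = (V_up−V_dn)/(S_up−S_dn) = (34.4543−90.9222)/(248.0000−148.0000) = -0.5647. V = [p*·34.4543 + (1−p*)·90.9222]/1.19 = 33.6984. B = V − Δ·S = 146.6342.
Root portfolio cost Δ·200+B reproduces V0=33.6984.

(0,0): Delta=-0.5647 Bond=146.6342
(1,0): Delta=0.7137 Bond=-14.7040
(1,1): Delta=-0.6494 Bond=195.5168
(2,0): Delta=-1.1863 Bond=190.5917
(2,1): Delta=0.8397 Bond=-40.6188
(2,2): Delta=-0.7482 Bond=263.0298
(3,0): Delta=-5.7558 Bond=597.1388
(3,1): Delta=-0.8833 Bond=185.6558
(3,2): Delta=0.9539 Bond=-74.3355
(3,3): Delta=-0.8611 Bond=356.0434
V0=33.6984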